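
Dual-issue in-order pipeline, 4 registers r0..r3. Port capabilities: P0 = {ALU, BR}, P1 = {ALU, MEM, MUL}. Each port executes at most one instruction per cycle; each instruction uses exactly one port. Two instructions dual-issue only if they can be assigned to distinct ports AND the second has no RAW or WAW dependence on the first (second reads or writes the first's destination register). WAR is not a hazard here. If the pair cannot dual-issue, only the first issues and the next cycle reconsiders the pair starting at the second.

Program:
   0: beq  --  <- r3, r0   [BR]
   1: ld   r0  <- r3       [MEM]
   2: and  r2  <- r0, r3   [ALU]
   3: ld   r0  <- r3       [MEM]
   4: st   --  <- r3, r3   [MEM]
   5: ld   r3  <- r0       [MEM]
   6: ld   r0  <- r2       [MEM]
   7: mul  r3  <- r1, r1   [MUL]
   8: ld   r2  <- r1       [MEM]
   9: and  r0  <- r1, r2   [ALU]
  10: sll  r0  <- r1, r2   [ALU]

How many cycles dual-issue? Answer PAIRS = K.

PAIRS = 2

[0] i0+i1  beq.BR;ld.MEM  -- pair
[1] i2+i3  and.ALU;ld.MEM  -- pair
[2] i4  st.MEM  -- no-port MEM/MEM
[3] i5  ld.MEM  -- no-port MEM/MEM
[4] i6  ld.MEM  -- no-port MEM/MUL
[5] i7  mul.MUL  -- no-port MUL/MEM
[6] i8  ld.MEM  -- RAW r2
[7] i9  and.ALU  -- WAW r0
[8] i10  sll.ALU  -- tail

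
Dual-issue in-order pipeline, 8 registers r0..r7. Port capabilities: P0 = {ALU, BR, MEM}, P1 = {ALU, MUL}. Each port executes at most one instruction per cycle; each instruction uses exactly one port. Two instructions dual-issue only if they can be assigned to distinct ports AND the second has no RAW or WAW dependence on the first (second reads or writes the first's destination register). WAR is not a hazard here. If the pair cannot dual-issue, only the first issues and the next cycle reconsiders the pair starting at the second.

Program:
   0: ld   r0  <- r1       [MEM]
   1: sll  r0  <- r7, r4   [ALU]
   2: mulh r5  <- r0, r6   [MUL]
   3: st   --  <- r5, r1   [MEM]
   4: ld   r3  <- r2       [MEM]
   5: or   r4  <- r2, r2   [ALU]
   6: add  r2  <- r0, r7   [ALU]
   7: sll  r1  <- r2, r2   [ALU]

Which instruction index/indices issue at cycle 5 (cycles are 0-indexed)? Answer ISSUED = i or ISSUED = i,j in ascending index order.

t=0 i0:ld ; WAW r0
t=1 i1:sll ; RAW r0
t=2 i2:mulh ; RAW r5
t=3 i3:st ; no-port MEM/MEM
t=4 i4,i5:ld;or ; dual
t=5 i6:add ; RAW r2
t=6 i7:sll ; tail

ISSUED = 6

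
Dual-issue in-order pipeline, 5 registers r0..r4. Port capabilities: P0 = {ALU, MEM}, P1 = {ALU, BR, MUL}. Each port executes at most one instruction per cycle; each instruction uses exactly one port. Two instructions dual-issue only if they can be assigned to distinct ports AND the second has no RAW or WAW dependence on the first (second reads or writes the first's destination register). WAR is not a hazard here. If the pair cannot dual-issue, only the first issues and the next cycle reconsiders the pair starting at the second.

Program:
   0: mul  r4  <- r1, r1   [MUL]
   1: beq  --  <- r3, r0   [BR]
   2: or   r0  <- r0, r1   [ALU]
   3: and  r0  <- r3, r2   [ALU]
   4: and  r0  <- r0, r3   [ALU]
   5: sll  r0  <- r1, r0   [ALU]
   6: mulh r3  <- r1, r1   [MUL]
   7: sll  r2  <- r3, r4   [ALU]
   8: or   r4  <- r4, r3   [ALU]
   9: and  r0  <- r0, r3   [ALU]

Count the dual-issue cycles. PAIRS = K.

PAIRS = 3

[0] i0  mul  -- no-port MUL/BR
[1] i1&i2  beq;or  -- 2-wide
[2] i3  and  -- RAW+WAW r0
[3] i4  and  -- RAW+WAW r0
[4] i5&i6  sll;mulh  -- 2-wide
[5] i7&i8  sll;or  -- 2-wide
[6] i9  and  -- tail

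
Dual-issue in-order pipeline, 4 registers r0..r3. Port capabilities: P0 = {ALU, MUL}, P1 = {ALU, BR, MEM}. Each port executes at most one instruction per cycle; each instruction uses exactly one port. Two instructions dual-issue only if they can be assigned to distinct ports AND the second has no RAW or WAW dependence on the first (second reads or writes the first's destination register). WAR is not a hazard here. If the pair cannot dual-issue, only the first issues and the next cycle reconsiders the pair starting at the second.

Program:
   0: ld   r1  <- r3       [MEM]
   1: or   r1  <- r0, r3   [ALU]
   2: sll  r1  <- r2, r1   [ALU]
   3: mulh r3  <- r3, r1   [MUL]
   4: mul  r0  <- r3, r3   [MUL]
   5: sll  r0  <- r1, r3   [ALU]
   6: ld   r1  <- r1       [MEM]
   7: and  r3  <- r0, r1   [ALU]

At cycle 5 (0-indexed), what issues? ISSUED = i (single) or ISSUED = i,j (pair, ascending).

ISSUED = 5,6

0. ld.MEM @i0  | WAW r1
1. or.ALU @i1  | RAW+WAW r1
2. sll.ALU @i2  | RAW r1
3. mulh.MUL @i3  | no-port MUL/MUL
4. mul.MUL @i4  | WAW r0
5. sll.ALU ld.MEM @i5/i6  | 2-wide
6. and.ALU @i7  | tail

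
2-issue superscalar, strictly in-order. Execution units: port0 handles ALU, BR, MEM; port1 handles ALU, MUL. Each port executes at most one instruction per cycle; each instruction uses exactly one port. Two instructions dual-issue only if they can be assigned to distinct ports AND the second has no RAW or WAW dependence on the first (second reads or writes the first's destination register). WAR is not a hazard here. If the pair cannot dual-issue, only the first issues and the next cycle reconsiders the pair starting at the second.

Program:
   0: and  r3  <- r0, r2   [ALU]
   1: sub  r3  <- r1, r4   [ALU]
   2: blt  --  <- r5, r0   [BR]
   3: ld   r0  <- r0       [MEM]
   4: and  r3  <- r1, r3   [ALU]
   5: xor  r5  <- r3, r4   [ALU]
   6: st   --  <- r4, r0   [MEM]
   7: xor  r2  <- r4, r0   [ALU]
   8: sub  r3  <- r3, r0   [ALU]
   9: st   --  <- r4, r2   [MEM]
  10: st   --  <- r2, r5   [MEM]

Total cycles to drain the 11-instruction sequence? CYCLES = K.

#0 head=0: and.ALU i0 WAW r3
#1 head=1: sub.ALU;blt.BR i1/i2 2-wide
#2 head=3: ld.MEM;and.ALU i3/i4 2-wide
#3 head=5: xor.ALU;st.MEM i5/i6 2-wide
#4 head=7: xor.ALU;sub.ALU i7/i8 2-wide
#5 head=9: st.MEM i9 no-port MEM/MEM
#6 head=10: st.MEM i10 tail

CYCLES = 7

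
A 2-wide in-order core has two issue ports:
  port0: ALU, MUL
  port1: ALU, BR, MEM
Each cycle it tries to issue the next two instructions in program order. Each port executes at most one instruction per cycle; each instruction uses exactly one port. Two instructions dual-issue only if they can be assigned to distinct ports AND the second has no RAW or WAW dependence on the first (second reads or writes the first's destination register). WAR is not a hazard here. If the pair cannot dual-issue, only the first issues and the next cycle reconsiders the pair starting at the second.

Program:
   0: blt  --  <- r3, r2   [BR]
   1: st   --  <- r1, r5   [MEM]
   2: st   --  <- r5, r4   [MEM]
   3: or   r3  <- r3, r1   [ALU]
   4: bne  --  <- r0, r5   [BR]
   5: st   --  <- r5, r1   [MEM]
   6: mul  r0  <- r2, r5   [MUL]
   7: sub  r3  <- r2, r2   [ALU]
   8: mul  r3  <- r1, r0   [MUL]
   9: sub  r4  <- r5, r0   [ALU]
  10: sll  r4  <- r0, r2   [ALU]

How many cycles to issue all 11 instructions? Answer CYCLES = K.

CYCLES = 8

c0: i0 blt.BR  no-port BR/MEM
c1: i1 st.MEM  no-port MEM/MEM
c2: i2+i3 st.MEM/or.ALU  2-wide
c3: i4 bne.BR  no-port BR/MEM
c4: i5+i6 st.MEM/mul.MUL  2-wide
c5: i7 sub.ALU  WAW r3
c6: i8+i9 mul.MUL/sub.ALU  2-wide
c7: i10 sll.ALU  tail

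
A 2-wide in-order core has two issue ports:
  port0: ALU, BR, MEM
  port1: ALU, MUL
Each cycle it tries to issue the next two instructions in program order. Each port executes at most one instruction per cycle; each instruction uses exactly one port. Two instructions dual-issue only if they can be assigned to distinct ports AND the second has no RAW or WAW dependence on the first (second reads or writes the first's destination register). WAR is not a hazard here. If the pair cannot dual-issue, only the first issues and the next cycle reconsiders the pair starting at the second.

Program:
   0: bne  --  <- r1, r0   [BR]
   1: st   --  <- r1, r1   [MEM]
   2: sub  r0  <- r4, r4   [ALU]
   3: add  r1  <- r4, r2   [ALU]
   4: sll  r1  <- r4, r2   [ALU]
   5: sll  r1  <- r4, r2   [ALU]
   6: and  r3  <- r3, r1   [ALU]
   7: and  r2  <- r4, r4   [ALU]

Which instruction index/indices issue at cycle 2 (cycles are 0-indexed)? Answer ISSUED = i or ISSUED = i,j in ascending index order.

c0: i0 bne  no-port BR/MEM
c1: i1+i2 st/sub  dual
c2: i3 add  WAW r1
c3: i4 sll  WAW r1
c4: i5 sll  RAW r1
c5: i6+i7 and/and  dual

ISSUED = 3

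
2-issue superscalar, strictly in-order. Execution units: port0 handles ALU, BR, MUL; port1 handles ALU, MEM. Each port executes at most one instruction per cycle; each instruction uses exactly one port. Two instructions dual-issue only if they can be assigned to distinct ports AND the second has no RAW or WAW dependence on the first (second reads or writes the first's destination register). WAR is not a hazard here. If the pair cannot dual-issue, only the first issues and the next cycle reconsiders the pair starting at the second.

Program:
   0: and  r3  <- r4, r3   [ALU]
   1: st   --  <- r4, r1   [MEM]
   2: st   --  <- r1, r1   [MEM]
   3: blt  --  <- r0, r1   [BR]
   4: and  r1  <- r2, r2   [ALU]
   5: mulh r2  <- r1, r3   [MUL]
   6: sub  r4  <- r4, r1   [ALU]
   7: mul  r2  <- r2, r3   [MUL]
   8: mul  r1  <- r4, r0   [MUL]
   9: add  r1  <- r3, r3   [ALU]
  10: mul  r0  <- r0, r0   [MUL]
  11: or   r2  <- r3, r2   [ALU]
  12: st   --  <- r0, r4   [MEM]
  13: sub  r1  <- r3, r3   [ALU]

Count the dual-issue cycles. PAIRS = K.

  cy0 -> i0,i1 (and.ALU;st.MEM) 2-wide
  cy1 -> i2,i3 (st.MEM;blt.BR) 2-wide
  cy2 -> i4 (and.ALU) RAW r1
  cy3 -> i5,i6 (mulh.MUL;sub.ALU) 2-wide
  cy4 -> i7 (mul.MUL) no-port MUL/MUL
  cy5 -> i8 (mul.MUL) WAW r1
  cy6 -> i9,i10 (add.ALU;mul.MUL) 2-wide
  cy7 -> i11,i12 (or.ALU;st.MEM) 2-wide
  cy8 -> i13 (sub.ALU) tail

PAIRS = 5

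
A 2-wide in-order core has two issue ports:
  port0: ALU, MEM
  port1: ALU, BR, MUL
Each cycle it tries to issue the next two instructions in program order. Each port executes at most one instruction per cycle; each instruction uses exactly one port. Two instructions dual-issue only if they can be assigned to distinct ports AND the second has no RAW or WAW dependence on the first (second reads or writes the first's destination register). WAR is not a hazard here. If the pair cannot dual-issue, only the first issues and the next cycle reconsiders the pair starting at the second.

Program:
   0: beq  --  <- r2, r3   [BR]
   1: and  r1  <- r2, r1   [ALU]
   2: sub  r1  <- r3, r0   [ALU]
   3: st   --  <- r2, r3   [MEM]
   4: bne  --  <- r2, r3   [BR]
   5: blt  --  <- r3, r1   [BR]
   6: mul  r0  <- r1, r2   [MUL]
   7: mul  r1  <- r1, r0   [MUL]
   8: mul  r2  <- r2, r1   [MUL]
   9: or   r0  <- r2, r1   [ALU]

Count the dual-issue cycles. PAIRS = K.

#0 head=0: beq.BR and.ALU i0/i1 dual
#1 head=2: sub.ALU st.MEM i2/i3 dual
#2 head=4: bne.BR i4 no-port BR/BR
#3 head=5: blt.BR i5 no-port BR/MUL
#4 head=6: mul.MUL i6 no-port MUL/MUL
#5 head=7: mul.MUL i7 no-port MUL/MUL
#6 head=8: mul.MUL i8 RAW r2
#7 head=9: or.ALU i9 tail

PAIRS = 2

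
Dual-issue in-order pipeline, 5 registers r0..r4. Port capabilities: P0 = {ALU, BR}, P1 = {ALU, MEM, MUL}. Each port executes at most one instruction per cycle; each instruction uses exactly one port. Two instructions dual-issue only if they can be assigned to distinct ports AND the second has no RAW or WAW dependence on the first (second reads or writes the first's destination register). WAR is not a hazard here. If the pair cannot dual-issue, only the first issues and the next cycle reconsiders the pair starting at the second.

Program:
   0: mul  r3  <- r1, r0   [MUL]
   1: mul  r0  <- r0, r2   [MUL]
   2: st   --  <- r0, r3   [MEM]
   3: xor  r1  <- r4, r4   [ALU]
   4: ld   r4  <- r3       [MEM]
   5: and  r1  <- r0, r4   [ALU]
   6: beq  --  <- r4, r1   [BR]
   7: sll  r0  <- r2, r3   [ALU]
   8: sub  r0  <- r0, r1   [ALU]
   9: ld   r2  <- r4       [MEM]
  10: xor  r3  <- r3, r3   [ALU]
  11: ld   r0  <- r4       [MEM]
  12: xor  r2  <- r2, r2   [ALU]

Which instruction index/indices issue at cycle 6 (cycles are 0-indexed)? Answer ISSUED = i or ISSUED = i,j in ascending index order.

ISSUED = 8,9

c0: i0 mul.MUL  no-port MUL/MUL
c1: i1 mul.MUL  no-port MUL/MEM
c2: i2+i3 st.MEM;xor.ALU  pair
c3: i4 ld.MEM  RAW r4
c4: i5 and.ALU  RAW r1
c5: i6+i7 beq.BR;sll.ALU  pair
c6: i8+i9 sub.ALU;ld.MEM  pair
c7: i10+i11 xor.ALU;ld.MEM  pair
c8: i12 xor.ALU  tail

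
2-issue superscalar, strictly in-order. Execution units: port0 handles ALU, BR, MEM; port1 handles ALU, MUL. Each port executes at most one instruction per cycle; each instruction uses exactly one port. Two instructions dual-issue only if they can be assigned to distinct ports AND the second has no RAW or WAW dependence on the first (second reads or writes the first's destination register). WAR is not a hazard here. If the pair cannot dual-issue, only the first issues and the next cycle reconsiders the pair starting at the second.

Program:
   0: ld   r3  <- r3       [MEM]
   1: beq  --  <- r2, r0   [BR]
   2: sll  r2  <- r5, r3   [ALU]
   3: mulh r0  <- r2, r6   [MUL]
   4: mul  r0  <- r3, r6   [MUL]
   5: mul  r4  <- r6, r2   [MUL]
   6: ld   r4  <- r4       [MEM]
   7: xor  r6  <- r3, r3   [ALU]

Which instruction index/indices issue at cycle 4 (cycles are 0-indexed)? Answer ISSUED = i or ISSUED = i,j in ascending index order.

ISSUED = 5

t=0 i0:ld.MEM ; no-port MEM/BR
t=1 i1,i2:beq.BR sll.ALU ; dual
t=2 i3:mulh.MUL ; no-port MUL/MUL
t=3 i4:mul.MUL ; no-port MUL/MUL
t=4 i5:mul.MUL ; RAW+WAW r4
t=5 i6,i7:ld.MEM xor.ALU ; dual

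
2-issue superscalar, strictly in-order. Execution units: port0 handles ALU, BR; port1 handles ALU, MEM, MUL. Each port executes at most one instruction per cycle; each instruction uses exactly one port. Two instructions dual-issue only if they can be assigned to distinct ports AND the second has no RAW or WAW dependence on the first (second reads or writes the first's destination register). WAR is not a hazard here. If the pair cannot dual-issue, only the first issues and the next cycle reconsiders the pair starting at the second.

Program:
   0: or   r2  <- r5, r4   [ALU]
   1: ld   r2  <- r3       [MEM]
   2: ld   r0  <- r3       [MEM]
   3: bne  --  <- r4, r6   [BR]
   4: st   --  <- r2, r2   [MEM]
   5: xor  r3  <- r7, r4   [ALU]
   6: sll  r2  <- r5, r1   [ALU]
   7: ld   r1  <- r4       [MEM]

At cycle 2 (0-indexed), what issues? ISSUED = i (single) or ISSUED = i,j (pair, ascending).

[0] i0  or.ALU  -- WAW r2
[1] i1  ld.MEM  -- no-port MEM/MEM
[2] i2/i3  ld.MEM;bne.BR  -- dual
[3] i4/i5  st.MEM;xor.ALU  -- dual
[4] i6/i7  sll.ALU;ld.MEM  -- dual

ISSUED = 2,3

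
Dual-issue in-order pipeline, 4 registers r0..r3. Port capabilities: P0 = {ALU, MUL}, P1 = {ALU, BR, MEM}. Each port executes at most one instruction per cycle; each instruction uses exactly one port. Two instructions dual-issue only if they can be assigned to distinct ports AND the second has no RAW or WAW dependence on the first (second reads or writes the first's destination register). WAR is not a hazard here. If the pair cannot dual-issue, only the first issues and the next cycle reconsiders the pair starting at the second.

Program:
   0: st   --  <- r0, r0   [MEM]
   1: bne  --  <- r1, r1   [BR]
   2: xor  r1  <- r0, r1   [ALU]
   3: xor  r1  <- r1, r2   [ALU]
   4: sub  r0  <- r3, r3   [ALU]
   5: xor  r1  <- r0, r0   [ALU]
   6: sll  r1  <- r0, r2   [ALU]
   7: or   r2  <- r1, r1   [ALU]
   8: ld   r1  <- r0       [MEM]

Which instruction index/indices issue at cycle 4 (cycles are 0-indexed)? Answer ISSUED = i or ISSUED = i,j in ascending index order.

ISSUED = 6

t=0 i0:st ; no-port MEM/BR
t=1 i1,i2:bne;xor ; pair
t=2 i3,i4:xor;sub ; pair
t=3 i5:xor ; WAW r1
t=4 i6:sll ; RAW r1
t=5 i7,i8:or;ld ; pair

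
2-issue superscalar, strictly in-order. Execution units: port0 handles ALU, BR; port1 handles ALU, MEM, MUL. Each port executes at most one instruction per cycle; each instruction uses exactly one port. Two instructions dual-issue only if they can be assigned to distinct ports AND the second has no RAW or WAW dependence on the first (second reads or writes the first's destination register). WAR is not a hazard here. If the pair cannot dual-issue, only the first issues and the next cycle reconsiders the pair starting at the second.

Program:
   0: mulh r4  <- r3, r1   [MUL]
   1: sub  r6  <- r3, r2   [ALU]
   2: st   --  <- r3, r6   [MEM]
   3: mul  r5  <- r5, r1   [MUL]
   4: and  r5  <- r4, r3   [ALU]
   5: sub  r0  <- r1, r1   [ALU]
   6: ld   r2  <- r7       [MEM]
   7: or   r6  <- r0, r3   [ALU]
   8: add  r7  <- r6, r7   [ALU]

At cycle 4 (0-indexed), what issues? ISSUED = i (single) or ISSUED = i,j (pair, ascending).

ISSUED = 6,7

  cy0 -> i0&i1 (mulh.MUL sub.ALU) 2-wide
  cy1 -> i2 (st.MEM) no-port MEM/MUL
  cy2 -> i3 (mul.MUL) WAW r5
  cy3 -> i4&i5 (and.ALU sub.ALU) 2-wide
  cy4 -> i6&i7 (ld.MEM or.ALU) 2-wide
  cy5 -> i8 (add.ALU) tail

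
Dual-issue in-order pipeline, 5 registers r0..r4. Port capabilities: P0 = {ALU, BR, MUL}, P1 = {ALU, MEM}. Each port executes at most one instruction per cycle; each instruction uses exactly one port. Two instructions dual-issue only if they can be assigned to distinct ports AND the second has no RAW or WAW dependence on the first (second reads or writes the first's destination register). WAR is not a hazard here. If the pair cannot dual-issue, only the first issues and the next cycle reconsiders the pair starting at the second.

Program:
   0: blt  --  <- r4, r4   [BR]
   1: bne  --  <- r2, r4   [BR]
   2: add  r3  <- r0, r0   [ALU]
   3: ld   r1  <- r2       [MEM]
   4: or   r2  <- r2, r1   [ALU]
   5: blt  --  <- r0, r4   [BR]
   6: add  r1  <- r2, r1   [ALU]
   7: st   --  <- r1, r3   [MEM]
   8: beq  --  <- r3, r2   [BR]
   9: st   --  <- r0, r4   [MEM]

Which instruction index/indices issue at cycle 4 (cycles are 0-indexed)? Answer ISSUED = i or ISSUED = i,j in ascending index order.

  cy0 -> i0 (blt.BR) no-port BR/BR
  cy1 -> i1+i2 (bne.BR/add.ALU) 2-wide
  cy2 -> i3 (ld.MEM) RAW r1
  cy3 -> i4+i5 (or.ALU/blt.BR) 2-wide
  cy4 -> i6 (add.ALU) RAW r1
  cy5 -> i7+i8 (st.MEM/beq.BR) 2-wide
  cy6 -> i9 (st.MEM) tail

ISSUED = 6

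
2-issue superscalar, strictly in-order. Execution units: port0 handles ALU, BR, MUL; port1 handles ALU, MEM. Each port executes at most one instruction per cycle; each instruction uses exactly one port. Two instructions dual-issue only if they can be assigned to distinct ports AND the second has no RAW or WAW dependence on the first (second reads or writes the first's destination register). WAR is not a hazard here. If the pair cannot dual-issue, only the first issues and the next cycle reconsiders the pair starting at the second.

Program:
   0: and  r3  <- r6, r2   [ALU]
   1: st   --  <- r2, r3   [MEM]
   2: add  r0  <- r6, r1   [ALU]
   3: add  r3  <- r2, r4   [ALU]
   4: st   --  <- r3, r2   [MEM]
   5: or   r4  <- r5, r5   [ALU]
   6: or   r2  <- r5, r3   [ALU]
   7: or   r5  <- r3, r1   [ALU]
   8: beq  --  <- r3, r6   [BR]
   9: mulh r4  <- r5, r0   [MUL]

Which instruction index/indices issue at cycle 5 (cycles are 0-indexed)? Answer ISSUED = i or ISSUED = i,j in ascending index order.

[0] i0  and  -- RAW r3
[1] i1&i2  st add  -- 2-wide
[2] i3  add  -- RAW r3
[3] i4&i5  st or  -- 2-wide
[4] i6&i7  or or  -- 2-wide
[5] i8  beq  -- no-port BR/MUL
[6] i9  mulh  -- tail

ISSUED = 8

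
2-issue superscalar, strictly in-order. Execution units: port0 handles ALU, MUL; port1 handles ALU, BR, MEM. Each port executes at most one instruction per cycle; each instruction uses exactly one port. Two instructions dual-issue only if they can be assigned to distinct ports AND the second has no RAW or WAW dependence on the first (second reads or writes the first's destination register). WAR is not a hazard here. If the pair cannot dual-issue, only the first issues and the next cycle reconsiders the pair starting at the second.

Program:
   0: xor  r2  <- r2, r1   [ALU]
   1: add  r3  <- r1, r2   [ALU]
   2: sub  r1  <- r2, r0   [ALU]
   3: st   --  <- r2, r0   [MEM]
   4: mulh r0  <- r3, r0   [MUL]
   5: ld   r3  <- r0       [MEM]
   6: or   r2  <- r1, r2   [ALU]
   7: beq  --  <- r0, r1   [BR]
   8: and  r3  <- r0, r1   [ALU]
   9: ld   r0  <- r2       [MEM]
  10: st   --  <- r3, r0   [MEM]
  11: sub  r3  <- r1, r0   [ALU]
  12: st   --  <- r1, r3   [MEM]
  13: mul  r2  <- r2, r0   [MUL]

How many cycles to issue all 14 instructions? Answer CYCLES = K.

CYCLES = 8

[0] i0  xor.ALU  -- RAW r2
[1] i1/i2  add.ALU/sub.ALU  -- dual
[2] i3/i4  st.MEM/mulh.MUL  -- dual
[3] i5/i6  ld.MEM/or.ALU  -- dual
[4] i7/i8  beq.BR/and.ALU  -- dual
[5] i9  ld.MEM  -- no-port MEM/MEM
[6] i10/i11  st.MEM/sub.ALU  -- dual
[7] i12/i13  st.MEM/mul.MUL  -- dual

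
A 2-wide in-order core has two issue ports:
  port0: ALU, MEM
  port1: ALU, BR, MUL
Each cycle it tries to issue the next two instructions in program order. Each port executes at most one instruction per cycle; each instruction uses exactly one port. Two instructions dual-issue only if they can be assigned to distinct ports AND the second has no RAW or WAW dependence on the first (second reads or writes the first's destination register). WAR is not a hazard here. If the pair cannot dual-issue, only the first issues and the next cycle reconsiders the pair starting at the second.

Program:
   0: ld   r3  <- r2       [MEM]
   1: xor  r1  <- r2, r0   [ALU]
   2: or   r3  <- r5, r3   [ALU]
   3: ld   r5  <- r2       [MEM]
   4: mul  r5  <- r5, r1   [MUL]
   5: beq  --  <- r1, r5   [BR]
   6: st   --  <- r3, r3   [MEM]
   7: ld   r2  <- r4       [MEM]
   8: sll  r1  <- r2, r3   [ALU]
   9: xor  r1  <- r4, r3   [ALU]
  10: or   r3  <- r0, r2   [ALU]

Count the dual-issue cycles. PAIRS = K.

PAIRS = 4

[0] i0+i1  ld;xor  -- pair
[1] i2+i3  or;ld  -- pair
[2] i4  mul  -- no-port MUL/BR
[3] i5+i6  beq;st  -- pair
[4] i7  ld  -- RAW r2
[5] i8  sll  -- WAW r1
[6] i9+i10  xor;or  -- pair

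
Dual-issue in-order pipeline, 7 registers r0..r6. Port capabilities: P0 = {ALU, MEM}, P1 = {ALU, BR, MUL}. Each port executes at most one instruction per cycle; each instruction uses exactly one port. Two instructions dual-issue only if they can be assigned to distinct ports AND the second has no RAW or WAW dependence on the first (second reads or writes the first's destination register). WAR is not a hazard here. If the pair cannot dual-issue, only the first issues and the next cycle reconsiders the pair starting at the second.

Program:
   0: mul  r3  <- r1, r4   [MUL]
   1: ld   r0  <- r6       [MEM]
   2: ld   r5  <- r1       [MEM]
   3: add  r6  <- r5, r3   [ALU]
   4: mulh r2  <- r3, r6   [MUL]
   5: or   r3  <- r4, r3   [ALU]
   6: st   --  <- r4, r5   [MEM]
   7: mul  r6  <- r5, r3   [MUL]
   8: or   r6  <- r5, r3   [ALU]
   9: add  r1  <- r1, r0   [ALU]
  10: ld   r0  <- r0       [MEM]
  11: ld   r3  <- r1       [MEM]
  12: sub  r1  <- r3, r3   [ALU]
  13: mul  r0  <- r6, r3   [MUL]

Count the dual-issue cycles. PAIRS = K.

  cy0 -> i0,i1 (mul.MUL+ld.MEM) dual
  cy1 -> i2 (ld.MEM) RAW r5
  cy2 -> i3 (add.ALU) RAW r6
  cy3 -> i4,i5 (mulh.MUL+or.ALU) dual
  cy4 -> i6,i7 (st.MEM+mul.MUL) dual
  cy5 -> i8,i9 (or.ALU+add.ALU) dual
  cy6 -> i10 (ld.MEM) no-port MEM/MEM
  cy7 -> i11 (ld.MEM) RAW r3
  cy8 -> i12,i13 (sub.ALU+mul.MUL) dual

PAIRS = 5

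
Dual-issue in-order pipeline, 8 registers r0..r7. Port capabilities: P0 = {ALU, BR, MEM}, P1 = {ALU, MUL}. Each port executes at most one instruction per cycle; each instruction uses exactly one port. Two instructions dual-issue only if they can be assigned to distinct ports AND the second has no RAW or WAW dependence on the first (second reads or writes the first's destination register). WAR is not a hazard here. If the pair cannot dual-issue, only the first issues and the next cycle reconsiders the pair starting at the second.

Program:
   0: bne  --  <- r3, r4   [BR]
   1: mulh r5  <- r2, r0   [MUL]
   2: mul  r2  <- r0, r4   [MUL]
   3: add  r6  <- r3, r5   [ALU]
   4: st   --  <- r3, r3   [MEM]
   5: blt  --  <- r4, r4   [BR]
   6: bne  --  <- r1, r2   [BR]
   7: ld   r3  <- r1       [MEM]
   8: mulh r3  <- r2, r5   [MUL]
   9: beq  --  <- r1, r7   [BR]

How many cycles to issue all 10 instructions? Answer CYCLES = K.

CYCLES = 7

[0] i0&i1  bne;mulh  -- 2-wide
[1] i2&i3  mul;add  -- 2-wide
[2] i4  st  -- no-port MEM/BR
[3] i5  blt  -- no-port BR/BR
[4] i6  bne  -- no-port BR/MEM
[5] i7  ld  -- WAW r3
[6] i8&i9  mulh;beq  -- 2-wide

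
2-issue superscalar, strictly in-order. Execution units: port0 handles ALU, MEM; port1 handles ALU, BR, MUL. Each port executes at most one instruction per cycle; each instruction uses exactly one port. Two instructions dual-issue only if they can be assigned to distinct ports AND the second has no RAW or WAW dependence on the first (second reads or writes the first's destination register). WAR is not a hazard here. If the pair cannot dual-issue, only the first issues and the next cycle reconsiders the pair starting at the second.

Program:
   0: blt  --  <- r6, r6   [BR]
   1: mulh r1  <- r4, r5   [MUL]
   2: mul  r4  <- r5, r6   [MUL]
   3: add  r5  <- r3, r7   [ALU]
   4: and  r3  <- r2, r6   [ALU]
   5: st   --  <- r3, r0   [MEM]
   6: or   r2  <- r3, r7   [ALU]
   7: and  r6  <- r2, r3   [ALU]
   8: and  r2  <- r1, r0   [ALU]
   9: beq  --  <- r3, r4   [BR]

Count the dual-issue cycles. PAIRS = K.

0. blt @i0  | no-port BR/MUL
1. mulh @i1  | no-port MUL/MUL
2. mul+add @i2+i3  | 2-wide
3. and @i4  | RAW r3
4. st+or @i5+i6  | 2-wide
5. and+and @i7+i8  | 2-wide
6. beq @i9  | tail

PAIRS = 3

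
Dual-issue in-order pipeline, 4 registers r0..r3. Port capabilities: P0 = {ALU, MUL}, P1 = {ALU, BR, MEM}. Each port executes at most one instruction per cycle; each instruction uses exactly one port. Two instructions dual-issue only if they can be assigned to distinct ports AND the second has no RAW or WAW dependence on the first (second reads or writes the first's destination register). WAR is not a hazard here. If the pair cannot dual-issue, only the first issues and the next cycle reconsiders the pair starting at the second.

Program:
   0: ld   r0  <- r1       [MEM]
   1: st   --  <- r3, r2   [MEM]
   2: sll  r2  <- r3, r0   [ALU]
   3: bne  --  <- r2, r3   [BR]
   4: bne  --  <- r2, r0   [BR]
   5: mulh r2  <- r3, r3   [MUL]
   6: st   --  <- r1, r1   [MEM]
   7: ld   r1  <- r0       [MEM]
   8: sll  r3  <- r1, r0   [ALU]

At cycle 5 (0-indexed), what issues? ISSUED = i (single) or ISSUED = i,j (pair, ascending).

ISSUED = 7

[0] i0  ld.MEM  -- no-port MEM/MEM
[1] i1&i2  st.MEM/sll.ALU  -- pair
[2] i3  bne.BR  -- no-port BR/BR
[3] i4&i5  bne.BR/mulh.MUL  -- pair
[4] i6  st.MEM  -- no-port MEM/MEM
[5] i7  ld.MEM  -- RAW r1
[6] i8  sll.ALU  -- tail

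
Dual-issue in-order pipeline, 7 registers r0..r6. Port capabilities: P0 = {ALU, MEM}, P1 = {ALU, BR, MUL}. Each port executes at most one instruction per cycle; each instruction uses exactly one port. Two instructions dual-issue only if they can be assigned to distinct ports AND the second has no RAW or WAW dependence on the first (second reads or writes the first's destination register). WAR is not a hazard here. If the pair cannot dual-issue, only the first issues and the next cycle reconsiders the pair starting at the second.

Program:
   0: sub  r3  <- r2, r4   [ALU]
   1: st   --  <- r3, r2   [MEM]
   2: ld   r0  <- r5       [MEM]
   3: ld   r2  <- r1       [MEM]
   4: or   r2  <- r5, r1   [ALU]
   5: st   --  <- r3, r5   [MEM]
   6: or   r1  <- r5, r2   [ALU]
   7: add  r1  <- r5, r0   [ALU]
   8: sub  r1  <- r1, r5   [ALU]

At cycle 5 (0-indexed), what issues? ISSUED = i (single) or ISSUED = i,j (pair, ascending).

ISSUED = 6

  cy0 -> i0 (sub) RAW r3
  cy1 -> i1 (st) no-port MEM/MEM
  cy2 -> i2 (ld) no-port MEM/MEM
  cy3 -> i3 (ld) WAW r2
  cy4 -> i4,i5 (or+st) 2-wide
  cy5 -> i6 (or) WAW r1
  cy6 -> i7 (add) RAW+WAW r1
  cy7 -> i8 (sub) tail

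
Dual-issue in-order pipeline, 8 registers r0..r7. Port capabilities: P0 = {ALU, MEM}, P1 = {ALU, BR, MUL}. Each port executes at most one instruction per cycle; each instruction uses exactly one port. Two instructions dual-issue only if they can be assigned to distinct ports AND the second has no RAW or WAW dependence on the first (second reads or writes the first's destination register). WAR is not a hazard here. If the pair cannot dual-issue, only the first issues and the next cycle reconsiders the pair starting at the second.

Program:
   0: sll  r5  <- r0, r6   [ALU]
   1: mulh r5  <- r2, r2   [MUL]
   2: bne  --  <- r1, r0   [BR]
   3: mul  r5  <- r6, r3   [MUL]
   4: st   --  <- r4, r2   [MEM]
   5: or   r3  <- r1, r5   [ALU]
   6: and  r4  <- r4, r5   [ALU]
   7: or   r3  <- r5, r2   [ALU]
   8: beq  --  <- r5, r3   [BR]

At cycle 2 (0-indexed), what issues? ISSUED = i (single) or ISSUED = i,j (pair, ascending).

#0 head=0: sll i0 WAW r5
#1 head=1: mulh i1 no-port MUL/BR
#2 head=2: bne i2 no-port BR/MUL
#3 head=3: mul;st i3/i4 dual
#4 head=5: or;and i5/i6 dual
#5 head=7: or i7 RAW r3
#6 head=8: beq i8 tail

ISSUED = 2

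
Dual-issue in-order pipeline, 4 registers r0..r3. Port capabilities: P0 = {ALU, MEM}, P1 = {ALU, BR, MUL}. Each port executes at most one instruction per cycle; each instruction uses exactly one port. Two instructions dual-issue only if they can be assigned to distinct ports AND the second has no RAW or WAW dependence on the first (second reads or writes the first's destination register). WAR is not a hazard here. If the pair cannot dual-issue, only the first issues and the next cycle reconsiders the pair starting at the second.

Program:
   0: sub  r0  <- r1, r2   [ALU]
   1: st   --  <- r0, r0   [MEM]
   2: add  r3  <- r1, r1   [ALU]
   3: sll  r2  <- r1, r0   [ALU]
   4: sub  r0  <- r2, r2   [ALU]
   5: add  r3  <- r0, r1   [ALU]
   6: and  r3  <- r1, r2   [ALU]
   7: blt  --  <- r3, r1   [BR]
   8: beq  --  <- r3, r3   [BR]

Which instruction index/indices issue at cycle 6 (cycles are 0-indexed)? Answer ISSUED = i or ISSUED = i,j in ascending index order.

ISSUED = 7

t=0 i0:sub ; RAW r0
t=1 i1,i2:st;add ; pair
t=2 i3:sll ; RAW r2
t=3 i4:sub ; RAW r0
t=4 i5:add ; WAW r3
t=5 i6:and ; RAW r3
t=6 i7:blt ; no-port BR/BR
t=7 i8:beq ; tail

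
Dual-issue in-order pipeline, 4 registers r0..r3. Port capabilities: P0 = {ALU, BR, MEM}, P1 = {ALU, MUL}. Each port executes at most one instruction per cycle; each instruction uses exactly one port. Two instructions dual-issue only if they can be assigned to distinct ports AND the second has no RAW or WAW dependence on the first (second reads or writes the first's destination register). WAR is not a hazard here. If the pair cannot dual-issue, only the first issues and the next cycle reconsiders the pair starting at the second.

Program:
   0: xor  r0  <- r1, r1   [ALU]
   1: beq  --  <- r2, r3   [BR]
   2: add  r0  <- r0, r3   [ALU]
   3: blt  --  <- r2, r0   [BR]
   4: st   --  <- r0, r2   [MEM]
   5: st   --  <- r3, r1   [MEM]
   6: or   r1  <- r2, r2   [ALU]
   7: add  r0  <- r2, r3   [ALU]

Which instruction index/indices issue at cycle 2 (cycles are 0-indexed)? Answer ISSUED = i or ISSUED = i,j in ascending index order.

ISSUED = 3

0. xor.ALU/beq.BR @i0,i1  | 2-wide
1. add.ALU @i2  | RAW r0
2. blt.BR @i3  | no-port BR/MEM
3. st.MEM @i4  | no-port MEM/MEM
4. st.MEM/or.ALU @i5,i6  | 2-wide
5. add.ALU @i7  | tail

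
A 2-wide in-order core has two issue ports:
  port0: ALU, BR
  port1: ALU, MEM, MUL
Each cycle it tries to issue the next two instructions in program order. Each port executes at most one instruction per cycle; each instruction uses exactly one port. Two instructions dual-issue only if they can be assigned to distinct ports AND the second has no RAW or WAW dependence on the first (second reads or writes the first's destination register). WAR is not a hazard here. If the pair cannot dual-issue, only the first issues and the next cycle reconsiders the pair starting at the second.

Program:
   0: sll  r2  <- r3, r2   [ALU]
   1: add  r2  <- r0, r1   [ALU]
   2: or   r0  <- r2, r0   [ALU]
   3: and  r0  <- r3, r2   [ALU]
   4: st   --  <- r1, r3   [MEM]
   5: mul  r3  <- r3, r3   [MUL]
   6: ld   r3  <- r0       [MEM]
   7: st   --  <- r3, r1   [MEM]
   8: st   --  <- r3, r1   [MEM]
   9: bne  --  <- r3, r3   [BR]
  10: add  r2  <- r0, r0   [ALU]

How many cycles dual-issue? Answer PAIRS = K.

PAIRS = 2

0. sll @i0  | WAW r2
1. add @i1  | RAW r2
2. or @i2  | WAW r0
3. and;st @i3/i4  | 2-wide
4. mul @i5  | no-port MUL/MEM
5. ld @i6  | no-port MEM/MEM
6. st @i7  | no-port MEM/MEM
7. st;bne @i8/i9  | 2-wide
8. add @i10  | tail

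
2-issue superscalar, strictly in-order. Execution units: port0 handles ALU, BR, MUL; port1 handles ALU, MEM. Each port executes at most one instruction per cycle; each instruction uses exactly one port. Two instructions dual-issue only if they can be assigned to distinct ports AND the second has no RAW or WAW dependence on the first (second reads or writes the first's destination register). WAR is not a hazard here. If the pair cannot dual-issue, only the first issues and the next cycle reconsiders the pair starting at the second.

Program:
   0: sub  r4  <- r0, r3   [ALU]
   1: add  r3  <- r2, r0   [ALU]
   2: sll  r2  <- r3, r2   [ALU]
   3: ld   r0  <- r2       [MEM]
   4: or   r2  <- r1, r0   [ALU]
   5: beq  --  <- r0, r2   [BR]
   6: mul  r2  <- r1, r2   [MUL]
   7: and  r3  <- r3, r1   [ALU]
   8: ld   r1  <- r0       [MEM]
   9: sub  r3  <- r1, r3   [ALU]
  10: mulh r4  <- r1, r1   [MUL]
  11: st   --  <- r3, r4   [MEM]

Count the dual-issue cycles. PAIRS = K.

PAIRS = 3

c0: i0+i1 sub.ALU add.ALU  dual
c1: i2 sll.ALU  RAW r2
c2: i3 ld.MEM  RAW r0
c3: i4 or.ALU  RAW r2
c4: i5 beq.BR  no-port BR/MUL
c5: i6+i7 mul.MUL and.ALU  dual
c6: i8 ld.MEM  RAW r1
c7: i9+i10 sub.ALU mulh.MUL  dual
c8: i11 st.MEM  tail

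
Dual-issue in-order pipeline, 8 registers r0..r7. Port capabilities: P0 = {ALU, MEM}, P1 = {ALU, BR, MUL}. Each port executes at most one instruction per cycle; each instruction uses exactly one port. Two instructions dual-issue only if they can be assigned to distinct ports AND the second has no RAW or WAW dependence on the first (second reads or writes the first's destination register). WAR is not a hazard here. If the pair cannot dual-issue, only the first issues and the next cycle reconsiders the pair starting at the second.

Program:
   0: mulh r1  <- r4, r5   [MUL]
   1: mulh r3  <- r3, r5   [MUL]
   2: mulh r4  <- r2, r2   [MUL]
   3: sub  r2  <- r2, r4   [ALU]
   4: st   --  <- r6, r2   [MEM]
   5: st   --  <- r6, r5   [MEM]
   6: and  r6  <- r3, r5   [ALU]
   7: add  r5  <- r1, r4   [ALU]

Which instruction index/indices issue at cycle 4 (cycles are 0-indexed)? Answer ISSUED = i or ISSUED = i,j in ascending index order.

ISSUED = 4

0. mulh.MUL @i0  | no-port MUL/MUL
1. mulh.MUL @i1  | no-port MUL/MUL
2. mulh.MUL @i2  | RAW r4
3. sub.ALU @i3  | RAW r2
4. st.MEM @i4  | no-port MEM/MEM
5. st.MEM and.ALU @i5+i6  | pair
6. add.ALU @i7  | tail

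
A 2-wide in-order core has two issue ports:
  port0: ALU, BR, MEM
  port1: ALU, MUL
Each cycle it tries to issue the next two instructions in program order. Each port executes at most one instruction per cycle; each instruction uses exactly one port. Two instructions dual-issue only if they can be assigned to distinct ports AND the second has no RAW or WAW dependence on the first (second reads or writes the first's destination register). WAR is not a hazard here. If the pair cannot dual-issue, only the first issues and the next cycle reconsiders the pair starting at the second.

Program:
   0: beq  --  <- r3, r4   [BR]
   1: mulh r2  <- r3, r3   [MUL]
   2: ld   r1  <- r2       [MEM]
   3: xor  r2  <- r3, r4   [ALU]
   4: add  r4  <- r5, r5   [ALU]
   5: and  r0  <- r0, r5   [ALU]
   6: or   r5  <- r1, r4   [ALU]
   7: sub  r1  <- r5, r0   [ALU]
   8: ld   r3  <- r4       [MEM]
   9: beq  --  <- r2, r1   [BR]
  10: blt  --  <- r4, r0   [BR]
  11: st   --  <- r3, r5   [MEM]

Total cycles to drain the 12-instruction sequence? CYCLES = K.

  cy0 -> i0,i1 (beq+mulh) pair
  cy1 -> i2,i3 (ld+xor) pair
  cy2 -> i4,i5 (add+and) pair
  cy3 -> i6 (or) RAW r5
  cy4 -> i7,i8 (sub+ld) pair
  cy5 -> i9 (beq) no-port BR/BR
  cy6 -> i10 (blt) no-port BR/MEM
  cy7 -> i11 (st) tail

CYCLES = 8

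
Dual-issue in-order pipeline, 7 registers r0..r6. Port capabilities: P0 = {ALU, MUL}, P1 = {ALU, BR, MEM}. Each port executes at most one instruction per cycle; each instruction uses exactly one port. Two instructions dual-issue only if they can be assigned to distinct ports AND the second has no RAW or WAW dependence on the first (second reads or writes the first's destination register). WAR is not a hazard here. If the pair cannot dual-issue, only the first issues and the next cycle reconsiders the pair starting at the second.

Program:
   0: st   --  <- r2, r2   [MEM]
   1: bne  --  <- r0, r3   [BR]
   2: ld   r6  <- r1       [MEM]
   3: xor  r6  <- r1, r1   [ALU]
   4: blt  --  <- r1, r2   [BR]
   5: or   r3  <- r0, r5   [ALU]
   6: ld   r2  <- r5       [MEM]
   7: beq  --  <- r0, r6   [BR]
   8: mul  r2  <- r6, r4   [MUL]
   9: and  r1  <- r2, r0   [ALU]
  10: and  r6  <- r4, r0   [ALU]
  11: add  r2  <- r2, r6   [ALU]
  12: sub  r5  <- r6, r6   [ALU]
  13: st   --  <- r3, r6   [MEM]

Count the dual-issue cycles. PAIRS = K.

#0 head=0: st.MEM i0 no-port MEM/BR
#1 head=1: bne.BR i1 no-port BR/MEM
#2 head=2: ld.MEM i2 WAW r6
#3 head=3: xor.ALU blt.BR i3+i4 dual
#4 head=5: or.ALU ld.MEM i5+i6 dual
#5 head=7: beq.BR mul.MUL i7+i8 dual
#6 head=9: and.ALU and.ALU i9+i10 dual
#7 head=11: add.ALU sub.ALU i11+i12 dual
#8 head=13: st.MEM i13 tail

PAIRS = 5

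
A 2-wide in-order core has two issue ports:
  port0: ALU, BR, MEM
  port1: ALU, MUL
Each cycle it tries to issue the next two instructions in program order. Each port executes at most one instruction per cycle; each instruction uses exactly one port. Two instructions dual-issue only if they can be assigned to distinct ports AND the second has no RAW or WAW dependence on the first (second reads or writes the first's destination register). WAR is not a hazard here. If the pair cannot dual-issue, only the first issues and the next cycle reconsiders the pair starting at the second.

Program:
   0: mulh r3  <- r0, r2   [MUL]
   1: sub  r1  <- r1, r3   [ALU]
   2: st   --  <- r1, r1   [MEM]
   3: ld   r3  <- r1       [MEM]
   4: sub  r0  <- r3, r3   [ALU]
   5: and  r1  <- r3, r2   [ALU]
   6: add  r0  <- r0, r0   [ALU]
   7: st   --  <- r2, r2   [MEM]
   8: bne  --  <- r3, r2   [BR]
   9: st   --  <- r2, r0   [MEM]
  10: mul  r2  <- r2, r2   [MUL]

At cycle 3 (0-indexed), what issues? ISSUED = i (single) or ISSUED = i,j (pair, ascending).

ISSUED = 3

#0 head=0: mulh i0 RAW r3
#1 head=1: sub i1 RAW r1
#2 head=2: st i2 no-port MEM/MEM
#3 head=3: ld i3 RAW r3
#4 head=4: sub and i4,i5 dual
#5 head=6: add st i6,i7 dual
#6 head=8: bne i8 no-port BR/MEM
#7 head=9: st mul i9,i10 dual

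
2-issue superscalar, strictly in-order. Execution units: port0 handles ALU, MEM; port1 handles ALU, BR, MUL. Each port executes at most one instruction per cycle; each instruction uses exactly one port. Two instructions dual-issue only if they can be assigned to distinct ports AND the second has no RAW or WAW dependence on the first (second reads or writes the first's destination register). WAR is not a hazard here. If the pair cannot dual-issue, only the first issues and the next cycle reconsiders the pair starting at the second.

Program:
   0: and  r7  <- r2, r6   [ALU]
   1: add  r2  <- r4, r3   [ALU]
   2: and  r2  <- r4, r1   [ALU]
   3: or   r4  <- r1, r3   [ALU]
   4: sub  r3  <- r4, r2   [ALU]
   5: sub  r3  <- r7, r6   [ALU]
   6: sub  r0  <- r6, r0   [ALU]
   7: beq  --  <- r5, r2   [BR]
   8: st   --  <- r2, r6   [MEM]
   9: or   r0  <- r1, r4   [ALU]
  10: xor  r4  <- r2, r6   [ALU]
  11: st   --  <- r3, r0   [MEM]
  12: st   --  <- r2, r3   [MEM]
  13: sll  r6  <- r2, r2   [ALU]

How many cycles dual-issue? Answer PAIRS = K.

PAIRS = 6

[0] i0&i1  and.ALU/add.ALU  -- pair
[1] i2&i3  and.ALU/or.ALU  -- pair
[2] i4  sub.ALU  -- WAW r3
[3] i5&i6  sub.ALU/sub.ALU  -- pair
[4] i7&i8  beq.BR/st.MEM  -- pair
[5] i9&i10  or.ALU/xor.ALU  -- pair
[6] i11  st.MEM  -- no-port MEM/MEM
[7] i12&i13  st.MEM/sll.ALU  -- pair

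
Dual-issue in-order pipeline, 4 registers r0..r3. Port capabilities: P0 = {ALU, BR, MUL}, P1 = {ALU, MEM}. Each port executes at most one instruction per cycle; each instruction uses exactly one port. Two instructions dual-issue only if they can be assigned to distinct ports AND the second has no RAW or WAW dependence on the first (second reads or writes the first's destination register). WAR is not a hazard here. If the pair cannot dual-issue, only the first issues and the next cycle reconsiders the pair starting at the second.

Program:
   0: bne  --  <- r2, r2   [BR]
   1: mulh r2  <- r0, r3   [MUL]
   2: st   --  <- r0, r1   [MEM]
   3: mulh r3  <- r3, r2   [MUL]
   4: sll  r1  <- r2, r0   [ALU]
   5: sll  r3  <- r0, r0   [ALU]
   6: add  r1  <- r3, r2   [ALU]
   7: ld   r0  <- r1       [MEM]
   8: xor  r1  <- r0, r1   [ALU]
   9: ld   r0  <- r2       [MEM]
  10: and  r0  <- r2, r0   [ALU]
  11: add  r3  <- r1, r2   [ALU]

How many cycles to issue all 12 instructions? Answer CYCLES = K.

c0: i0 bne.BR  no-port BR/MUL
c1: i1&i2 mulh.MUL+st.MEM  pair
c2: i3&i4 mulh.MUL+sll.ALU  pair
c3: i5 sll.ALU  RAW r3
c4: i6 add.ALU  RAW r1
c5: i7 ld.MEM  RAW r0
c6: i8&i9 xor.ALU+ld.MEM  pair
c7: i10&i11 and.ALU+add.ALU  pair

CYCLES = 8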